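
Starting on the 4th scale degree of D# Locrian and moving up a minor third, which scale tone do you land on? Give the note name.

The scale is D# E F# G# A B C#.
The 4th scale degree is G#; a minor third above that is B — scale degree 6.

B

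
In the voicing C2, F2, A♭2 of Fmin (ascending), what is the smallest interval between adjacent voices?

minor 3rd

Adjacent intervals: C2→F2 = perfect fourth; F2→A♭2 = minor third.
The smallest is F2 to A♭2, a minor third (3 semitones).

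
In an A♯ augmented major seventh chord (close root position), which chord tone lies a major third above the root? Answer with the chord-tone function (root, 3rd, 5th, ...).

Spelling the chord: A♯ C𝄪 E𝄪 G𝄪.
The root is A♯. A major third above A♯ is C𝄪.
C𝄪 is the chord's 3rd.

3rd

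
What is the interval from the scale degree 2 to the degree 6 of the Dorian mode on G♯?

Spelling the Dorian mode on G♯: G♯ A♯ B C♯ D♯ E♯ F♯.
The scale degree 2 is A♯ and the 6th degree is E♯.
A♯ up to E♯ spans 5 letter names and 7 semitones — a perfect fifth.

P5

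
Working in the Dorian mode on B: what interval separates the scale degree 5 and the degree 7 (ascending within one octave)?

The scale runs B C# D E F# G# A.
That puts F# below A.
From F# to A: 3 semitones over a third = minor.

minor 3rd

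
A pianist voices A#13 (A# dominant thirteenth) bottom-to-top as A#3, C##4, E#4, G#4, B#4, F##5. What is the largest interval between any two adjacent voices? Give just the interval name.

perfect fifth

Adjacent intervals: A#3→C##4 = major third; C##4→E#4 = minor third; E#4→G#4 = minor third; G#4→B#4 = major third; B#4→F##5 = perfect fifth.
The largest is B#4 to F##5, a perfect fifth (7 semitones).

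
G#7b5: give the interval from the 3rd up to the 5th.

G#7b5: G#-B#-D-F#.
So we need the interval from B# up to D.
3 letter names make it a third; at 2 semitones (a whole step narrower than major) the quality is diminished.

diminished third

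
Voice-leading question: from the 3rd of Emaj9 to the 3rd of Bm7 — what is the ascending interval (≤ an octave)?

diminished fifth

The 3rd of Emaj9 is G♯; the 3rd of Bm7 is D.
5 letter names make it a fifth; at 6 semitones (a half step narrower than perfect) the quality is diminished.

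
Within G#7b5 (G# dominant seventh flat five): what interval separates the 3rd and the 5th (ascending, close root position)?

diminished third

G#7b5 (G# dominant seventh flat five) is spelled G# B# D F#.
3rd = B#; 5th = D.
From B# to D: 2 semitones over a third = diminished.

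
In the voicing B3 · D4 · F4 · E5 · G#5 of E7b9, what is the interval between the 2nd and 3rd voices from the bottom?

Those voices are D4 and F4.
From D to F: 3 semitones over a third = minor.

minor third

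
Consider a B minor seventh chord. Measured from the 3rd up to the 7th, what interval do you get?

perfect fifth

B minor seventh is spelled B D F# A.
3rd = D; 7th = A.
D up to A spans 5 letter names and 7 semitones — a perfect fifth.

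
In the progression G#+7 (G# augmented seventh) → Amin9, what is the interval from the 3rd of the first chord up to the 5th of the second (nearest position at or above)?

d4

The 3rd of G#+7 (G# augmented seventh) is B#; the 5th of Amin9 is E.
B# up to E is 4 semitones, a half step narrower than a perfect fourth, so the interval is diminished.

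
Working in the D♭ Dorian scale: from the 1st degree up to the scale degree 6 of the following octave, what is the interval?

major 13th

D♭ dorian: D♭ E♭ F♭ G♭ A♭ B♭ C♭.
The 1st degree is D♭ and the scale degree 6 (up an octave) is B♭.
D♭ up to B♭ spans 13 letter names and 21 semitones — a major thirteenth.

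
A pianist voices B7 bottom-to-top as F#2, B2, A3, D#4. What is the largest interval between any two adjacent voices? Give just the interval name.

minor 7th

Adjacent intervals: F#2→B2 = perfect fourth; B2→A3 = minor seventh; A3→D#4 = augmented fourth.
The largest is B2 to A3, a minor seventh (10 semitones).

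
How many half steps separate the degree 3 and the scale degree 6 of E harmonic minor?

The scale is E F# G A B C D#.
G up to C is a perfect fourth — 5 semitones.

5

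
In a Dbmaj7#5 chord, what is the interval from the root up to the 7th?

Dbmaj7#5 (Db augmented major seventh) is spelled Db–F–A–C.
That puts Db below C.
Db up to C spans 7 letter names and 11 semitones — a major seventh.

M7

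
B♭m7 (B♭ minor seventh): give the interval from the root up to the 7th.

The chord tones of B♭ minor seventh are B♭, D♭, F, A♭.
So we need the interval from B♭ up to A♭.
B♭ up to A♭ is 10 semitones, a half step narrower than a major seventh, so the interval is minor.

m7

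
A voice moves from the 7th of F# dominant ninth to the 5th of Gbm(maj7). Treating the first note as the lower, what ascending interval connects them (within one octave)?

diminished 7th

F# dominant ninth has E as its 7th, and Gbm(maj7) has Db as its 5th.
E up to Db is 9 semitones, a whole step narrower than a major seventh, so the interval is diminished.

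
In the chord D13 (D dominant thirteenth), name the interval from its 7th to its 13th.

M7

The chord tones of D13 are D–F♯–A–C–E–B.
The 7th is C and the 13th is B.
C up to B spans 7 letter names and 11 semitones — a major seventh.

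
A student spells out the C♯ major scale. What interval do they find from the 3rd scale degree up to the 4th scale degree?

minor 2nd

The scale runs C♯ D♯ E♯ F♯ G♯ A♯ B♯.
That puts E♯ below F♯.
E♯ up to F♯ is 1 semitone, a half step narrower than a major second, so the interval is minor.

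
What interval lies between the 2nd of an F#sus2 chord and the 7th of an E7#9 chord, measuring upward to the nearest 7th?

diminished 5th

F#sus2 has G# as its 2nd, and E7#9 has D as its 7th.
From G# to D: 6 semitones over a fifth = diminished.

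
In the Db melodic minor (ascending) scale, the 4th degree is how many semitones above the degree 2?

The scale is Db Eb Fb Gb Ab Bb C.
Eb up to Gb is a minor third — 3 semitones.

3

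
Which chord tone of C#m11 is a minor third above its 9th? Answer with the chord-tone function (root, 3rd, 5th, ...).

11th

Spelling the chord: C#, E, G#, B, D#, F#.
The 9th is D#. A minor third above D# is F#.
F# is the chord's 11th.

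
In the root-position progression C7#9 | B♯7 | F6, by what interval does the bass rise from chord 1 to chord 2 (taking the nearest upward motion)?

augmented 7th

The roots are C and B♯.
From C to B♯: 12 semitones over a seventh = augmented.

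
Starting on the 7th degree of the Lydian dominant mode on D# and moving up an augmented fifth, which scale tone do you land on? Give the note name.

G##

The scale is D# E# F## G## A# B# C#.
The 7th degree is C#; an augmented fifth above that is G## — scale degree 4.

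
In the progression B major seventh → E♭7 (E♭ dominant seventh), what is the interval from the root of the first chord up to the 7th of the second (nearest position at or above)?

The root of B major seventh is B; the 7th of E♭7 (E♭ dominant seventh) is D♭.
3 letter names make it a third; at 2 semitones (a whole step narrower than major) the quality is diminished.

diminished third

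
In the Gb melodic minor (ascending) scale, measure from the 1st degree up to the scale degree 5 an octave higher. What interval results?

Gb melodic minor: Gb Ab Bbb Cb Db Eb F.
So we need the interval from Gb up to Db.
Counting 12 letters and 19 half steps from Gb gives a perfect twelfth.

perfect twelfth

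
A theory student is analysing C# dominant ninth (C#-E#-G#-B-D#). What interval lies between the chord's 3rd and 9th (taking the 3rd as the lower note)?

The 3rd is E# and the 9th is D#.
E# up to D# is 10 semitones, a half step narrower than a major seventh, so the interval is minor.

minor 7th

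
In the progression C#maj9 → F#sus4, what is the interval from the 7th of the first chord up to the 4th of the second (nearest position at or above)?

C#maj9 has B# as its 7th, and F#sus4 has B as its 4th.
B# up to B is 11 semitones, a half step narrower than a perfect octave, so the interval is diminished.

diminished 8th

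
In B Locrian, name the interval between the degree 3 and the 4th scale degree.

major 2nd

The scale runs B C D E F G A.
That puts D below E.
D up to E spans 2 letter names and 2 semitones — a major second.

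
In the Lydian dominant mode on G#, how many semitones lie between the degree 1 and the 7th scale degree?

10

The scale is G# A# B# C## D# E# F#.
G# up to F# is a minor seventh — 10 semitones.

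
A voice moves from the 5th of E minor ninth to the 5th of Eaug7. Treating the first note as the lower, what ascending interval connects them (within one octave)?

E minor ninth has B as its 5th, and Eaug7 has B# as its 5th.
1 letter names make it a unison; at 1 semitone (a half step wider than perfect) the quality is augmented.

A1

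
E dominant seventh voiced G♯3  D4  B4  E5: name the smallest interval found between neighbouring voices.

perfect 4th

Adjacent intervals: G♯3→D4 = diminished fifth; D4→B4 = major sixth; B4→E5 = perfect fourth.
The smallest is B4 to E5, a perfect fourth (5 semitones).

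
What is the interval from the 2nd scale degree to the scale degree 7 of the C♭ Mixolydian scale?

Spelling the C♭ Mixolydian scale: C♭ D♭ E♭ F♭ G♭ A♭ B𝄫.
That puts D♭ below B𝄫.
6 letter names make it a sixth; at 8 semitones (a half step narrower than major) the quality is minor.

minor sixth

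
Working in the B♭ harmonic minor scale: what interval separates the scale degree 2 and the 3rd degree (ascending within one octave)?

Spelling the B♭ harmonic minor scale: B♭ C D♭ E♭ F G♭ A.
So we need the interval from C up to D♭.
From C to D♭: 1 semitone over a second = minor.

minor 2nd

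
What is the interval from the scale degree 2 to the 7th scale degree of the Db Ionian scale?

The scale runs Db Eb F Gb Ab Bb C.
That puts Eb below C.
From Eb to C is 9 semitones, exactly the major sixth.

major 6th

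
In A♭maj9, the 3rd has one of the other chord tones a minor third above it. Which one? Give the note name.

Eb

Spelling the chord: A♭–C–E♭–G–B♭.
The 3rd is C. A minor third above C is E♭.
E♭ is the chord's 5th.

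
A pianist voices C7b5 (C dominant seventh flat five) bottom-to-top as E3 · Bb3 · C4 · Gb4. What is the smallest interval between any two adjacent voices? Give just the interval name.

major second

Adjacent intervals: E3→Bb3 = diminished fifth; Bb3→C4 = major second; C4→Gb4 = diminished fifth.
The smallest is Bb3 to C4, a major second (2 semitones).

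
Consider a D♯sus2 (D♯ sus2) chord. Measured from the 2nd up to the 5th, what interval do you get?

perfect fourth

The chord tones of D♯sus2 (D♯ sus2) are D♯-E♯-A♯.
So we need the interval from E♯ up to A♯.
E♯ up to A♯ spans 4 letter names and 5 semitones — a perfect fourth.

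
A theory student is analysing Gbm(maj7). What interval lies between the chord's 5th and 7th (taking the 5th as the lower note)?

major third

Gbm(maj7) is spelled Gb–Bbb–Db–F.
The 5th is Db and the 7th is F.
Counting 3 letters and 4 half steps from Db gives a major third.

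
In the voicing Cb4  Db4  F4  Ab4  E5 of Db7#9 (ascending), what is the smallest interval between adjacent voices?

major second

Adjacent intervals: Cb4→Db4 = major second; Db4→F4 = major third; F4→Ab4 = minor third; Ab4→E5 = augmented fifth.
The smallest is Cb4 to Db4, a major second (2 semitones).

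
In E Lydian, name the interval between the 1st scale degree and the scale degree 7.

major 7th

Spelling E Lydian: E F# G# A# B C# D#.
So we need the interval from E up to D#.
Counting 7 letters and 11 half steps from E gives a major seventh.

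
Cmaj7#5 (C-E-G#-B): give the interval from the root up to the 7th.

So we need the interval from C up to B.
C up to B spans 7 letter names and 11 semitones — a major seventh.

major seventh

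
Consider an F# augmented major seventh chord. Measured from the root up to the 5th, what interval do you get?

augmented 5th

Spelling the chord: F#-A#-C##-E#.
That puts F# below C##.
5 letter names make it a fifth; at 8 semitones (a half step wider than perfect) the quality is augmented.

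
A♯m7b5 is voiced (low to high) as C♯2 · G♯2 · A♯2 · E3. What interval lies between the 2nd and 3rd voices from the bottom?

Those voices are G♯2 and A♯2.
G♯ up to A♯ spans 2 letter names and 2 semitones — a major second.

major second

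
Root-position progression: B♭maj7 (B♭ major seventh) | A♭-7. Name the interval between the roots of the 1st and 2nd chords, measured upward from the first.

The roots are B♭ and A♭.
B♭ up to A♭ is 10 semitones, a half step narrower than a major seventh, so the interval is minor.

minor seventh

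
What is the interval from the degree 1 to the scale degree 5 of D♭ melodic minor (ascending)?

The scale runs D♭ E♭ F♭ G♭ A♭ B♭ C.
Degree 1 = D♭; 5th scale degree = A♭.
D♭ up to A♭ spans 5 letter names and 7 semitones — a perfect fifth.

perfect fifth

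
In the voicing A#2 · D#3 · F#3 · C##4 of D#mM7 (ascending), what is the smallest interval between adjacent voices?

Adjacent intervals: A#2→D#3 = perfect fourth; D#3→F#3 = minor third; F#3→C##4 = augmented fifth.
The smallest is D#3 to F#3, a minor third (3 semitones).

minor third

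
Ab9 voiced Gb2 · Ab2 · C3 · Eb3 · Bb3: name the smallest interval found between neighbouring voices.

major 2nd

Adjacent intervals: Gb2→Ab2 = major second; Ab2→C3 = major third; C3→Eb3 = minor third; Eb3→Bb3 = perfect fifth.
The smallest is Gb2 to Ab2, a major second (2 semitones).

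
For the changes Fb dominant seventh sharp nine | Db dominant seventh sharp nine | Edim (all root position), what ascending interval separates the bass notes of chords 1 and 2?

major sixth

The roots are Fb and Db.
From Fb to Db is 9 semitones, exactly the major sixth.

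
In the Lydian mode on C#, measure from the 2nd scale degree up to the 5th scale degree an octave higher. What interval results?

P11

C# lydian: C# D# E# F## G# A# B#.
That puts D# below G#.
From D# to G# is 17 semitones, exactly the perfect eleventh.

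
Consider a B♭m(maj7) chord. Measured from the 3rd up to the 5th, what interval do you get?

Spelling the chord: B♭-D♭-F-A.
So we need the interval from D♭ up to F.
D♭ up to F spans 3 letter names and 4 semitones — a major third.

major 3rd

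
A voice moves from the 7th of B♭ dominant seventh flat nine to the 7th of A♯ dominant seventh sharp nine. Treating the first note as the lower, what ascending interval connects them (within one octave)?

augmented seventh

The 7th of B♭ dominant seventh flat nine is A♭; the 7th of A♯ dominant seventh sharp nine is G♯.
A♭ up to G♯ is 12 semitones, a half step wider than a major seventh, so the interval is augmented.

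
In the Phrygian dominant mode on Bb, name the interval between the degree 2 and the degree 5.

augmented 4th

Bb phrygian dominant: Bb Cb D Eb F Gb Ab.
So we need the interval from Cb up to F.
From Cb to F: 6 semitones over a fourth = augmented.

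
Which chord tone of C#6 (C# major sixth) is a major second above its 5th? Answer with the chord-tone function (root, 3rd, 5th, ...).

6th

C#6 (C# major sixth) is spelled C#–E#–G#–A#.
The 5th is G#. A major second above G# is A#.
A# is the chord's 6th.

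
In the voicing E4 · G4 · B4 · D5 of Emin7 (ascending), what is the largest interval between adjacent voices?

major third

Adjacent intervals: E4→G4 = minor third; G4→B4 = major third; B4→D5 = minor third.
The largest is G4 to B4, a major third (4 semitones).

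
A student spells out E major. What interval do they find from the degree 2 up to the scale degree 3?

major second

E major: E F♯ G♯ A B C♯ D♯.
So we need the interval from F♯ up to G♯.
From F♯ to G♯ is 2 semitones, exactly the major second.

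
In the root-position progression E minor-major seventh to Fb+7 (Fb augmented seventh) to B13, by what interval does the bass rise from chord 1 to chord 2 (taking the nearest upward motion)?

The roots are E and Fb.
From E to Fb: 0 semitones over a second = diminished.

d2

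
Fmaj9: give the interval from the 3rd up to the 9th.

minor seventh

Spelling the chord: F, A, C, E, G.
The 3rd is A and the 9th is G.
7 letter names make it a seventh; at 10 semitones (a half step narrower than major) the quality is minor.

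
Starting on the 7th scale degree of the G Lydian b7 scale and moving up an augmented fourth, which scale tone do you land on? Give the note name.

B

The scale is G A B C# D E F.
The 7th scale degree is F; an augmented fourth above that is B — scale degree 3.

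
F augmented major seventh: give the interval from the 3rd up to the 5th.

The chord tones of F+maj7 (F augmented major seventh) are F, A, C#, E.
The 3rd is A and the 5th is C#.
A up to C# spans 3 letter names and 4 semitones — a major third.

major 3rd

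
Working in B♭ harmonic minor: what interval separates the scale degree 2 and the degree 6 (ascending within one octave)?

The scale runs B♭ C D♭ E♭ F G♭ A.
The scale degree 2 is C and the 6th scale degree is G♭.
From C to G♭: 6 semitones over a fifth = diminished.

d5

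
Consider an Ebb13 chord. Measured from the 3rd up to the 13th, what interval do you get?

perfect eleventh

Spelling the chord: Ebb–Gb–Bbb–Dbb–Fb–Cb.
That puts Gb below Cb.
Counting 11 letters and 17 half steps from Gb gives a perfect eleventh.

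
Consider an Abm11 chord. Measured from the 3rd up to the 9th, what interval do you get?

major seventh

Ab minor eleventh: Ab-Cb-Eb-Gb-Bb-Db.
3rd = Cb; 9th = Bb.
From Cb to Bb is 11 semitones, exactly the major seventh.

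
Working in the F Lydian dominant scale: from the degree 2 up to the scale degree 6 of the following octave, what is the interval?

perfect twelfth

The scale runs F G A B C D E♭.
The degree 2 is G and the scale degree 6 (up an octave) is D.
Counting 12 letters and 19 half steps from G gives a perfect twelfth.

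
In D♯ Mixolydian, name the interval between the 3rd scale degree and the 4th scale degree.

Spelling D♯ Mixolydian: D♯ E♯ F𝄪 G♯ A♯ B♯ C♯.
So we need the interval from F𝄪 up to G♯.
F𝄪 up to G♯ is 1 semitone, a half step narrower than a major second, so the interval is minor.

minor second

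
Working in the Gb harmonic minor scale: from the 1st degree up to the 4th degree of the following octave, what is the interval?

Gb harmonic minor: Gb Ab Bbb Cb Db Ebb F.
So we need the interval from Gb up to Cb.
From Gb to Cb is 17 semitones, exactly the perfect eleventh.

perfect eleventh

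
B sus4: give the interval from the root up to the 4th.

Bsus4 is spelled B, E, F♯.
Root = B; 4th = E.
Counting 4 letters and 5 half steps from B gives a perfect fourth.

perfect fourth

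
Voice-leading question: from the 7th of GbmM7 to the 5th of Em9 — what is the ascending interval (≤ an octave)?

GbmM7 has F as its 7th, and Em9 has B as its 5th.
From F to B: 6 semitones over a fourth = augmented.

augmented fourth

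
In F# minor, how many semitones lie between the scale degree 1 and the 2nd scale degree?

The scale is F# G# A B C# D E.
F# up to G# is a major second — 2 semitones.

2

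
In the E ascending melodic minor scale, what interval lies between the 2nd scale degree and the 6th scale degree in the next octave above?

Spelling the E ascending melodic minor scale: E F# G A B C# D#.
The 2nd scale degree is F# and the degree 6 (up an octave) is C#.
From F# to C# is 19 semitones, exactly the perfect twelfth.

perfect twelfth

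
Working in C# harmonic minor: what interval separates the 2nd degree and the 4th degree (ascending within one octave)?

m3

The scale runs C# D# E F# G# A B#.
So we need the interval from D# up to F#.
From D# to F#: 3 semitones over a third = minor.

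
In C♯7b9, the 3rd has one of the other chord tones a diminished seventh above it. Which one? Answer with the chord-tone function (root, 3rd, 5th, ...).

C♯7b9 (C♯ dominant seventh flat nine) is spelled C♯ E♯ G♯ B D.
The 3rd is E♯. A diminished seventh above E♯ is D.
D is the chord's 9th.

9th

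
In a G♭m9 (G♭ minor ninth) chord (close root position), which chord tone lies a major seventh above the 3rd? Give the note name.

Ab

G♭m9: G♭ B𝄫 D♭ F♭ A♭.
The 3rd is B𝄫. A major seventh above B𝄫 is A♭.
A♭ is the chord's 9th.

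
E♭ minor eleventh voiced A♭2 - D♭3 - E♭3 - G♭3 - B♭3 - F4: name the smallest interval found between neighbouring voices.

Adjacent intervals: A♭2→D♭3 = perfect fourth; D♭3→E♭3 = major second; E♭3→G♭3 = minor third; G♭3→B♭3 = major third; B♭3→F4 = perfect fifth.
The smallest is D♭3 to E♭3, a major second (2 semitones).

major second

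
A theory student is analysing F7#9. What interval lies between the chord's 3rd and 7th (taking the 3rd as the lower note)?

F7#9: F–A–C–Eb–G#.
That puts A below Eb.
A up to Eb is 6 semitones, a half step narrower than a perfect fifth, so the interval is diminished.

diminished fifth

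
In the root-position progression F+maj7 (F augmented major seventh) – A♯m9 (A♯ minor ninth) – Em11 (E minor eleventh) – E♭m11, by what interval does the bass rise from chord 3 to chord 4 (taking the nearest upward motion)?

The roots are E and E♭.
E up to E♭ is 11 semitones, a half step narrower than a perfect octave, so the interval is diminished.

diminished 8th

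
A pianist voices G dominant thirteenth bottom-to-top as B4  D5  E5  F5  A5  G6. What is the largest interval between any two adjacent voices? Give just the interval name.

minor seventh

Adjacent intervals: B4→D5 = minor third; D5→E5 = major second; E5→F5 = minor second; F5→A5 = major third; A5→G6 = minor seventh.
The largest is A5 to G6, a minor seventh (10 semitones).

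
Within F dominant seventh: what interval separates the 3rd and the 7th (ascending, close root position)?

diminished fifth

F7 is spelled F A C Eb.
That puts A below Eb.
A up to Eb is 6 semitones, a half step narrower than a perfect fifth, so the interval is diminished.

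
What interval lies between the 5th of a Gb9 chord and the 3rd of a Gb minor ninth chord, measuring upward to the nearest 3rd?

minor sixth

The 5th of Gb9 is Db; the 3rd of Gb minor ninth is Bbb.
Db up to Bbb is 8 semitones, a half step narrower than a major sixth, so the interval is minor.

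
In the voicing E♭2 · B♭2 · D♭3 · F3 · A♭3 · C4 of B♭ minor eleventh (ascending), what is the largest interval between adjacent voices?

perfect 5th

Adjacent intervals: E♭2→B♭2 = perfect fifth; B♭2→D♭3 = minor third; D♭3→F3 = major third; F3→A♭3 = minor third; A♭3→C4 = major third.
The largest is E♭2 to B♭2, a perfect fifth (7 semitones).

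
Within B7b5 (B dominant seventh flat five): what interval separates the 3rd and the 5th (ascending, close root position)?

Spelling the chord: B-D#-F-A.
The 3rd is D# and the 5th is F.
3 letter names make it a third; at 2 semitones (a whole step narrower than major) the quality is diminished.

diminished third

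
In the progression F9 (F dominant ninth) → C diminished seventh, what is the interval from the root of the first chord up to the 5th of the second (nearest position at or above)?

F9 (F dominant ninth) has F as its root, and C diminished seventh has G♭ as its 5th.
F up to G♭ is 1 semitone, a half step narrower than a major second, so the interval is minor.

m2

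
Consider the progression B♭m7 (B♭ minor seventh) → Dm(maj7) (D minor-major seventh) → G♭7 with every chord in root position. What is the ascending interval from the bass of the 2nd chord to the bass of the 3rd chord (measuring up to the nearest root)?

diminished fourth

The roots are D and G♭.
From D to G♭: 4 semitones over a fourth = diminished.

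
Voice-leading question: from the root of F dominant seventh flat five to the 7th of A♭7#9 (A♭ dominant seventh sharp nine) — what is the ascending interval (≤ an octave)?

The root of F dominant seventh flat five is F; the 7th of A♭7#9 (A♭ dominant seventh sharp nine) is G♭.
2 letter names make it a second; at 1 semitone (a half step narrower than major) the quality is minor.

minor second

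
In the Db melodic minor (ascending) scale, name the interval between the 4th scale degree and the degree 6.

major 3rd

Db melodic minor: Db Eb Fb Gb Ab Bb C.
That puts Gb below Bb.
Counting 3 letters and 4 half steps from Gb gives a major third.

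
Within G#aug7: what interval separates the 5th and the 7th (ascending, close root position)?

diminished third

G#7#5 is spelled G# B# D## F#.
5th = D##; 7th = F#.
From D## to F#: 2 semitones over a third = diminished.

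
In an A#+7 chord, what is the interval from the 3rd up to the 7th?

d5

A#aug7: A#, C##, E##, G#.
The 3rd is C## and the 7th is G#.
C## up to G# is 6 semitones, a half step narrower than a perfect fifth, so the interval is diminished.
That tritone between 3rd and 7th is what gives the dominant seventh its pull toward resolution.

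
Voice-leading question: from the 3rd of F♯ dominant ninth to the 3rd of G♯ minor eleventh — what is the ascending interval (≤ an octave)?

The 3rd of F♯ dominant ninth is A♯; the 3rd of G♯ minor eleventh is B.
From A♯ to B: 1 semitone over a second = minor.

m2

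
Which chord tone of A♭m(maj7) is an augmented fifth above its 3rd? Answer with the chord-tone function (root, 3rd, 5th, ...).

The chord tones of A♭m(maj7) (A♭ minor-major seventh) are A♭-C♭-E♭-G.
The 3rd is C♭. An augmented fifth above C♭ is G.
G is the chord's 7th.

7th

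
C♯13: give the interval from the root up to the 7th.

minor seventh

The chord tones of C♯13 are C♯-E♯-G♯-B-D♯-A♯.
Root = C♯; 7th = B.
From C♯ to B: 10 semitones over a seventh = minor.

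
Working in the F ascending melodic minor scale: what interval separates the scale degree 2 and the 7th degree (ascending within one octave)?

F melodic minor: F G Ab Bb C D E.
The scale degree 2 is G and the 7th scale degree is E.
From G to E is 9 semitones, exactly the major sixth.

major sixth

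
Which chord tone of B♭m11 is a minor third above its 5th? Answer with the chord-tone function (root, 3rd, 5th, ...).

B♭m11 (B♭ minor eleventh): B♭, D♭, F, A♭, C, E♭.
The 5th is F. A minor third above F is A♭.
A♭ is the chord's 7th.

7th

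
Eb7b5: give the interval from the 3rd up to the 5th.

diminished third

Eb dominant seventh flat five: Eb G Bbb Db.
The 3rd is G and the 5th is Bbb.
3 letter names make it a third; at 2 semitones (a whole step narrower than major) the quality is diminished.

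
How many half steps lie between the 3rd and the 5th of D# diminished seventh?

3

The chord tones of D#dim7 (D# diminished seventh) are D#–F#–A–C.
F# to A is a minor third: 3 semitones.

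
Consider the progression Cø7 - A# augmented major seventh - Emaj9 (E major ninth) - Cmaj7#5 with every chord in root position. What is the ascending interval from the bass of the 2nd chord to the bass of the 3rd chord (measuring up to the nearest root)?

The roots are A# and E.
A# up to E is 6 semitones, a half step narrower than a perfect fifth, so the interval is diminished.

diminished 5th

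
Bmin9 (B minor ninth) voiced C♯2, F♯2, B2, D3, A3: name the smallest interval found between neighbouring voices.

Adjacent intervals: C♯2→F♯2 = perfect fourth; F♯2→B2 = perfect fourth; B2→D3 = minor third; D3→A3 = perfect fifth.
The smallest is B2 to D3, a minor third (3 semitones).

minor 3rd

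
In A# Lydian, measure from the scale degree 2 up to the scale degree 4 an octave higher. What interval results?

A# lydian: A# B# C## D## E# F## G##.
So we need the interval from B# up to D##.
B# up to D## spans 10 letter names and 16 semitones — a major tenth.

major tenth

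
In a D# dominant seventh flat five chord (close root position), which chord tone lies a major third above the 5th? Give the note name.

Spelling the chord: D# F## A C#.
The 5th is A. A major third above A is C#.
C# is the chord's 7th.

C#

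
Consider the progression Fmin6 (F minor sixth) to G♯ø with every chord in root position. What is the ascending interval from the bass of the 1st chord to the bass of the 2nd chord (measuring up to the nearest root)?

The roots are F and G♯.
2 letter names make it a second; at 3 semitones (a half step wider than major) the quality is augmented.

augmented second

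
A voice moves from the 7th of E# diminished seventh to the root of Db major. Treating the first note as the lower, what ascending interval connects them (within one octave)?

diminished 8th

E# diminished seventh has D as its 7th, and Db major has Db as its root.
8 letter names make it an octave; at 11 semitones (a half step narrower than perfect) the quality is diminished.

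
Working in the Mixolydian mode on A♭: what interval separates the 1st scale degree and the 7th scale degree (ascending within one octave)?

Spelling the Mixolydian mode on A♭: A♭ B♭ C D♭ E♭ F G♭.
The 1st scale degree is A♭ and the 7th degree is G♭.
A♭ up to G♭ is 10 semitones, a half step narrower than a major seventh, so the interval is minor.

m7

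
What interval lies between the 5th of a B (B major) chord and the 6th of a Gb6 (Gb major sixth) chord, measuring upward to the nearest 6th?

The 5th of B (B major) is F#; the 6th of Gb6 (Gb major sixth) is Eb.
F# up to Eb is 9 semitones, a whole step narrower than a major seventh, so the interval is diminished.

diminished seventh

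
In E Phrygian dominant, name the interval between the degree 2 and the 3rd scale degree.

augmented second

E phrygian dominant: E F G♯ A B C D.
The degree 2 is F and the degree 3 is G♯.
From F to G♯: 3 semitones over a second = augmented.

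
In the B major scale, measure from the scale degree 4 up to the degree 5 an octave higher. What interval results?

M9

The scale runs B C♯ D♯ E F♯ G♯ A♯.
Scale degree 4 = E; 5th scale degree (up an octave) = F♯.
E up to F♯ spans 9 letter names and 14 semitones — a major ninth.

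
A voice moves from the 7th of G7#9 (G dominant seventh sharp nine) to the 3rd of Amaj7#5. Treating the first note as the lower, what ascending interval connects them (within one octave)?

G7#9 (G dominant seventh sharp nine) has F as its 7th, and Amaj7#5 has C# as its 3rd.
From F to C#: 8 semitones over a fifth = augmented.

augmented fifth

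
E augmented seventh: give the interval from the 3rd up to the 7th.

E7#5: E–G#–B#–D.
That puts G# below D.
5 letter names make it a fifth; at 6 semitones (a half step narrower than perfect) the quality is diminished.

diminished 5th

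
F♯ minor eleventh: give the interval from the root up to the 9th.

The chord tones of F♯ minor eleventh are F♯, A, C♯, E, G♯, B.
That puts F♯ below G♯.
From F♯ to G♯ is 14 semitones, exactly the major ninth.

M9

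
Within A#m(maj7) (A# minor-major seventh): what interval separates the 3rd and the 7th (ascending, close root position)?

Spelling the chord: A# C# E# G##.
The 3rd is C# and the 7th is G##.
From C# to G##: 8 semitones over a fifth = augmented.

augmented 5th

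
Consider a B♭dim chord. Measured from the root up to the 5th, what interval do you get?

diminished 5th

B♭dim is spelled B♭, D♭, F♭.
The root is B♭ and the 5th is F♭.
5 letter names make it a fifth; at 6 semitones (a half step narrower than perfect) the quality is diminished.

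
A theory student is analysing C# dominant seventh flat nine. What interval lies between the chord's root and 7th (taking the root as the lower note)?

minor 7th

Spelling the chord: C# E# G# B D.
So we need the interval from C# up to B.
From C# to B: 10 semitones over a seventh = minor.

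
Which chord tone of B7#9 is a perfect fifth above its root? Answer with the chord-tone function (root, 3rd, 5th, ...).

5th

B7#9 (B dominant seventh sharp nine) is spelled B, D#, F#, A, C##.
The root is B. A perfect fifth above B is F#.
F# is the chord's 5th.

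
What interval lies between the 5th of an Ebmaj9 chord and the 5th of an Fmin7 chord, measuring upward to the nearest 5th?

major second

The 5th of Ebmaj9 is Bb; the 5th of Fmin7 is C.
Counting 2 letters and 2 half steps from Bb gives a major second.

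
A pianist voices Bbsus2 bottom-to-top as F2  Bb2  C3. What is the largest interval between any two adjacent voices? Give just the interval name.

Adjacent intervals: F2→Bb2 = perfect fourth; Bb2→C3 = major second.
The largest is F2 to Bb2, a perfect fourth (5 semitones).

perfect fourth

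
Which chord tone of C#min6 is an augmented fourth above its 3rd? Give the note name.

The chord tones of C#m6 (C# minor sixth) are C# E G# A#.
The 3rd is E. An augmented fourth above E is A#.
A# is the chord's 6th.

A#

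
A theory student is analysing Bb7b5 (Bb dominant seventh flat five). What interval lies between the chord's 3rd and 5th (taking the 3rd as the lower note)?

diminished 3rd

Bb dominant seventh flat five is spelled Bb D Fb Ab.
3rd = D; 5th = Fb.
D up to Fb is 2 semitones, a whole step narrower than a major third, so the interval is diminished.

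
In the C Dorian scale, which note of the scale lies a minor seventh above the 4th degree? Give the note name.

The scale is C D E♭ F G A B♭.
The 4th degree is F; a minor seventh above that is E♭ — scale degree 3.

Eb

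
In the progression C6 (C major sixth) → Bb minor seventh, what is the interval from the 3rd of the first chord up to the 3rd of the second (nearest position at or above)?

C6 (C major sixth) has E as its 3rd, and Bb minor seventh has Db as its 3rd.
E up to Db is 9 semitones, a whole step narrower than a major seventh, so the interval is diminished.

diminished seventh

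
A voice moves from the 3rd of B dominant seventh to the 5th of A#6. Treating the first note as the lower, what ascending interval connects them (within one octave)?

B dominant seventh has D# as its 3rd, and A#6 has E# as its 5th.
From D# to E# is 2 semitones, exactly the major second.

major second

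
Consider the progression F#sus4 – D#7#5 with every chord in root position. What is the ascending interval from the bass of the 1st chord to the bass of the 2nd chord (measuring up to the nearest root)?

The roots are F# and D#.
Counting 6 letters and 9 half steps from F# gives a major sixth.

major sixth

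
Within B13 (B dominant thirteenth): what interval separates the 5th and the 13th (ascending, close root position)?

M9

The chord tones of B13 (B dominant thirteenth) are B–D#–F#–A–C#–G#.
The 5th is F# and the 13th is G#.
Counting 9 letters and 14 half steps from F# gives a major ninth.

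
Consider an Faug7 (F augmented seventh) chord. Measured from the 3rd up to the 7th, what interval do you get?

diminished 5th

Spelling the chord: F A C# Eb.
So we need the interval from A up to Eb.
From A to Eb: 6 semitones over a fifth = diminished.
That tritone between 3rd and 7th is what gives the dominant seventh its pull toward resolution.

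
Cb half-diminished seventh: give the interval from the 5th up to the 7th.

Cb half-diminished seventh is spelled Cb–Ebb–Gbb–Bbb.
So we need the interval from Gbb up to Bbb.
Gbb up to Bbb spans 3 letter names and 4 semitones — a major third.

major third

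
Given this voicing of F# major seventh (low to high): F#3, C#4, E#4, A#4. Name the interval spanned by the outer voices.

The outer voices are F#3 and A#4.
F# up to A# spans 10 letter names and 16 semitones — a major tenth.

major 10th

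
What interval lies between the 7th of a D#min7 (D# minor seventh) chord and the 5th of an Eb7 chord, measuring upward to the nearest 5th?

d7

The 7th of D#min7 (D# minor seventh) is C#; the 5th of Eb7 is Bb.
7 letter names make it a seventh; at 9 semitones (a whole step narrower than major) the quality is diminished.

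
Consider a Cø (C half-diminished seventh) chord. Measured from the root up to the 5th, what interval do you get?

diminished fifth

Spelling the chord: C E♭ G♭ B♭.
So we need the interval from C up to G♭.
C up to G♭ is 6 semitones, a half step narrower than a perfect fifth, so the interval is diminished.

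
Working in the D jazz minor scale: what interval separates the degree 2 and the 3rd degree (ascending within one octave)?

minor 2nd

The scale runs D E F G A B C♯.
That puts E below F.
E up to F is 1 semitone, a half step narrower than a major second, so the interval is minor.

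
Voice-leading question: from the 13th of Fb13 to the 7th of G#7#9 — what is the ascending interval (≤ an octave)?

The 13th of Fb13 is Db; the 7th of G#7#9 is F#.
From Db to F#: 5 semitones over a third = augmented.

A3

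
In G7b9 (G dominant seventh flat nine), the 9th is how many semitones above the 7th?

3

G7b9 (G dominant seventh flat nine) is spelled G–B–D–F–Ab.
F to Ab is a minor third: 3 semitones.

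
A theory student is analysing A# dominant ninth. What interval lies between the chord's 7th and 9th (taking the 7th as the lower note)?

major 3rd

The chord tones of A# dominant ninth are A#–C##–E#–G#–B#.
The 7th is G# and the 9th is B#.
From G# to B# is 4 semitones, exactly the major third.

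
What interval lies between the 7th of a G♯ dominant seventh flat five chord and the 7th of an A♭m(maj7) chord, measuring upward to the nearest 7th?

The 7th of G♯ dominant seventh flat five is F♯; the 7th of A♭m(maj7) is G.
2 letter names make it a second; at 1 semitone (a half step narrower than major) the quality is minor.

m2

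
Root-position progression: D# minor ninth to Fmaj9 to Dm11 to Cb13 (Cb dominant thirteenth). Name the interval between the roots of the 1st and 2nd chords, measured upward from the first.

The roots are D# and F.
From D# to F: 2 semitones over a third = diminished.

diminished third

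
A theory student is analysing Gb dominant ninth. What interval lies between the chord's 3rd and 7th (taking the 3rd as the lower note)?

Spelling the chord: Gb-Bb-Db-Fb-Ab.
So we need the interval from Bb up to Fb.
Bb up to Fb is 6 semitones, a half step narrower than a perfect fifth, so the interval is diminished.
That tritone between 3rd and 7th is what gives the dominant seventh its pull toward resolution.

diminished fifth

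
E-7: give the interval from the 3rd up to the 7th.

Spelling the chord: E G B D.
3rd = G; 7th = D.
From G to D is 7 semitones, exactly the perfect fifth.

perfect 5th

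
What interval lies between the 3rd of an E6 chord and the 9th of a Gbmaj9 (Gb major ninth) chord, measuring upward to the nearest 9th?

The 3rd of E6 is G#; the 9th of Gbmaj9 (Gb major ninth) is Ab.
2 letter names make it a second; at 0 semitones (a whole step narrower than major) the quality is diminished.

diminished second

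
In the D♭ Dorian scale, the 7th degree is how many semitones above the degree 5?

The scale is D♭ E♭ F♭ G♭ A♭ B♭ C♭.
A♭ up to C♭ is a minor third — 3 semitones.

3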